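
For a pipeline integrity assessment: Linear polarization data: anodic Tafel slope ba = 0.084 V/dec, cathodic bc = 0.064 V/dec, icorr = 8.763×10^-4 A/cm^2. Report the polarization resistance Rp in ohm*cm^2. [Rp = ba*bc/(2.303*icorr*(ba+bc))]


Apply the Stern-Geary equation: Rp = ba*bc / (2.303*icorr*(ba+bc))
ba*bc = 0.084*0.064 = 0.005376
ba+bc = 0.148; 2.303*icorr*(ba+bc) = 2.303*8.763×10^-4*0.148 = 2.986816×10^-4
Rp = 0.005376 / 2.986816×10^-4 = 18.0 ohm*cm^2

18.0 ohm*cm^2


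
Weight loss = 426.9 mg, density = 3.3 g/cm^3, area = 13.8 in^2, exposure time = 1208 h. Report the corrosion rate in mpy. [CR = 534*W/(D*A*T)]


Apply the mpy weight-loss relation: CR = 534 * W / (D * A * T)
Numerator: 534 * 426.9 = 227964.6
Denominator: 3.3 * 13.8 * 1208 = 55012.32
CR = 227964.6 / 55012.32 = 4.14388 mpy

4.14388 mpy


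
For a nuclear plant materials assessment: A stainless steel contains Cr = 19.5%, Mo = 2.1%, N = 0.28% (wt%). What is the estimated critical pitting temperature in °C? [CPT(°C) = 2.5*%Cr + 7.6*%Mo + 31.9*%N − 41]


Apply the ASTM G48 empirical CPT estimate: CPT(°C) = 2.5*%Cr + 7.6*%Mo + 31.9*%N − 41
2.5*19.5 = 48.75; 7.6*2.1 = 15.96; 31.9*0.28 = 8.932
CPT = 48.75 + 15.96 + 8.932 − 41 = 32.642 °C
Rounded to 0.1 °C: CPT ≈ 32.6 °C

32.6 °C


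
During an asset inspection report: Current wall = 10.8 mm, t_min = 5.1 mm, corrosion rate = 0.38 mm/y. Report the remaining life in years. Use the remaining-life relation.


Apply the remaining-life relation: RL = (t_current − t_min) / CR
RL = (10.8 − 5.1) / 0.38 = 5.7 / 0.38 = 15.0 years

15.0 years


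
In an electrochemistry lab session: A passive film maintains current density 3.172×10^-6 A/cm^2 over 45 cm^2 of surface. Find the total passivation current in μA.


I = i_pass * A, then convert A → μA (×10^6)
I = 3.172×10^-6 * 45 * 10^6 = 142.74 μA

142.74 μA


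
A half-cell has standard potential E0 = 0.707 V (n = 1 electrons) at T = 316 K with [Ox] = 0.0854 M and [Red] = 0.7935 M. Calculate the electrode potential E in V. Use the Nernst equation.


Apply the Nernst equation: E = E0 + (RT/nF)*ln([Ox]/[Red])
Step 1: RT/nF = 8.314*316/(1*96485) = 0.02722935 V
Step 2: [Ox]/[Red] = 0.0854/0.7935 = 0.107624
Step 3: ln(0.107624) = -2.229112
Step 4: correction = 0.02722935 * -2.229112 = -0.061 V
E = 0.707 + -0.061 = 0.646 V

0.646 V


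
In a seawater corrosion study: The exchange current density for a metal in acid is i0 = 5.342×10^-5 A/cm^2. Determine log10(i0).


i0 = 5.342×10^-5 A/cm^2
log10(i0) = -4.272

-4.272


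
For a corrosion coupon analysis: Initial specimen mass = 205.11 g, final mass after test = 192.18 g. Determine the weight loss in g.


Weight loss = initial − final
WL = 205.11 − 192.18 = 12.93 g

12.93 g


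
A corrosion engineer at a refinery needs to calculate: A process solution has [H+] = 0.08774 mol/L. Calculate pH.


pH = −log10[H+]
pH = −log10(0.08774) = 1.06

1.06


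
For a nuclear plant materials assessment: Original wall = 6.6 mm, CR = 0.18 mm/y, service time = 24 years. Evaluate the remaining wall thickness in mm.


Remaining wall = original − CR × time
t = 6.6 − 0.18*24 = 6.6 − 4.32 = 2.28 mm

2.28 mm


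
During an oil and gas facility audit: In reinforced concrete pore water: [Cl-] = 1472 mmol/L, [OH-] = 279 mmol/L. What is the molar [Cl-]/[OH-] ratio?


Threshold parameter = [Cl-] / [OH-] (molar basis; both in mmol/L, so units cancel)
Ratio = 1472 / 279 = 5.28

5.28


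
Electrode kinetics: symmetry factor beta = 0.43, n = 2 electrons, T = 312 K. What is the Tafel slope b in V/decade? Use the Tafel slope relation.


Apply the Tafel slope relation: b = 2.303*R*T/(beta*n*F)
Numerator: 2.303 * 8.314 * 312 = 5973.91
Denominator: 0.43 * 2 * 96485 = 82977.1
b = 5973.91 / 82977.1 = 0.072 V/decade

0.072 V/decade


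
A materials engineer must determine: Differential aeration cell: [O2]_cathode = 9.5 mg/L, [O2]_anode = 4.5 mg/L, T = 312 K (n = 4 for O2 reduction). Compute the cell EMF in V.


Apply the Nernst concentration-cell relation: E = (RT/nF)*ln(C_cathode/C_anode)
RT/nF = 8.314*312/(4*96485) = 0.00672117 V
ln(9.5/4.5) = 0.74721
E = 0.00672117 * 0.74721 = 0.00502 V

0.00502 V


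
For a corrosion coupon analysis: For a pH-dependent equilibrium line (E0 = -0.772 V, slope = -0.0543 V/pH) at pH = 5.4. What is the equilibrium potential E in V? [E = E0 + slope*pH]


Apply the Pourbaix line equation: E = E0 + slope*pH
E = -0.772 + (-0.0543)*5.4 = -0.772 + (-0.29322) = -1.06522 V
Rounded to 3 decimal places: E = -1.065 V

-1.065 V


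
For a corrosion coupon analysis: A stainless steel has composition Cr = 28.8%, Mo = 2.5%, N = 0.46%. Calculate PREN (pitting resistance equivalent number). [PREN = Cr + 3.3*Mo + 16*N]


Apply the PREN formula: PREN = Cr + 3.3*Mo + 16*N
PREN = 28.8 + 3.3*2.5 + 16*0.46
PREN = 28.8 + 8.25 + 7.36 = 44.41

44.41


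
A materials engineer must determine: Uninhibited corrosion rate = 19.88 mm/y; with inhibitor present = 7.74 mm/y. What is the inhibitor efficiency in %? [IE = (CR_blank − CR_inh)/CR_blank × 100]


Apply the inhibitor-efficiency definition: IE = (CR_blank − CR_inh)/CR_blank × 100
IE = (19.88 − 7.74) / 19.88 × 100
IE = 12.14 / 19.88 × 100 = 61.1 %

61.1 %


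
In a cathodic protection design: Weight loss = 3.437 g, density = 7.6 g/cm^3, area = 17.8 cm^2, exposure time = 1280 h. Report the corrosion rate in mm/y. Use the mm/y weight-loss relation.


Apply the mm/y weight-loss relation: CR = 87600 * W / (D * A * T)
Numerator: 87600 * 3.437 = 301081.2
Denominator: 7.6 * 17.8 * 1280 = 173158.4
CR = 301081.2 / 173158.4 = 1.73876 mm/y

1.73876 mm/y


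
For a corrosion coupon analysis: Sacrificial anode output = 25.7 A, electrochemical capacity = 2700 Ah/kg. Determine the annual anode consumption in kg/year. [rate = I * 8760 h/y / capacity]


Annual consumption = current * hours per year / capacity
Rate = 25.7 * 8760 / 2700 = 83.4 kg/year

83.4 kg/year


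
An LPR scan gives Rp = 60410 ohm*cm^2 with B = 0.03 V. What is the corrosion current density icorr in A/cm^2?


Apply the Stern-Geary relation: icorr = B / Rp
icorr = 0.03 / 60410 = 4.966×10^-7 A/cm^2

4.966×10^-7 A/cm^2


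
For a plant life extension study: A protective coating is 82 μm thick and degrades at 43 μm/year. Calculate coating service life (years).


Service life = thickness / degradation rate
Life = 82 / 43 = 1.9 years

1.9 years


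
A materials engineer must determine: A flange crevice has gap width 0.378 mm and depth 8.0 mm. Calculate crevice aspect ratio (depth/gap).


Aspect ratio = depth / gap
Ratio = 8.0 / 0.378 = 21.2

21.2


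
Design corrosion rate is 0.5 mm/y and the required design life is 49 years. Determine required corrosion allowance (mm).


Corrosion allowance = CR × design life
CA = 0.5 * 49 = 24.5 mm

24.5 mm


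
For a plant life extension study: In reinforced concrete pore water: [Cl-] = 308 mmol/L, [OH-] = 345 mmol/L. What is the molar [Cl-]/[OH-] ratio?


Threshold parameter = [Cl-] / [OH-] (molar basis; both in mmol/L, so units cancel)
Ratio = 308 / 345 = 0.89

0.89


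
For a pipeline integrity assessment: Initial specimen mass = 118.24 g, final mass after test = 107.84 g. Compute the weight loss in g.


Weight loss = initial − final
WL = 118.24 − 107.84 = 10.4 g

10.4 g


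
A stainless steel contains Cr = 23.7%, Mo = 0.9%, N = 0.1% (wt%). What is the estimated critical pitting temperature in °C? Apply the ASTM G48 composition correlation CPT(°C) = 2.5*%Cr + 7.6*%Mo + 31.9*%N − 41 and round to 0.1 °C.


Apply the ASTM G48 empirical CPT estimate: CPT(°C) = 2.5*%Cr + 7.6*%Mo + 31.9*%N − 41
2.5*23.7 = 59.25; 7.6*0.9 = 6.84; 31.9*0.1 = 3.19
CPT = 59.25 + 6.84 + 3.19 − 41 = 28.28 °C
Rounded to 0.1 °C: CPT ≈ 28.3 °C

28.3 °C


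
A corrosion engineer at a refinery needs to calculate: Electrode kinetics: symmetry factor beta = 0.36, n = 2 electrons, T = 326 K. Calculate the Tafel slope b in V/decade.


Apply the Tafel slope relation: b = 2.303*R*T/(beta*n*F)
Numerator: 2.303 * 8.314 * 326 = 6241.97
Denominator: 0.36 * 2 * 96485 = 69469.2
b = 6241.97 / 69469.2 = 0.09 V/decade

0.09 V/decade


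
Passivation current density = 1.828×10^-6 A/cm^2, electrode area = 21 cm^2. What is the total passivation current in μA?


I = i_pass * A, then convert A → μA (×10^6)
I = 1.828×10^-6 * 21 * 10^6 = 38.39 μA

38.39 μA


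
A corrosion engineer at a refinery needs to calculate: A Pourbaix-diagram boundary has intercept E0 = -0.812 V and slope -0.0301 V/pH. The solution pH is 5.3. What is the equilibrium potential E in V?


Apply the Pourbaix line equation: E = E0 + slope*pH
E = -0.812 + (-0.0301)*5.3 = -0.812 + (-0.15953) = -0.97153 V
Rounded to 4 decimal places: E = -0.9715 V

-0.9715 V


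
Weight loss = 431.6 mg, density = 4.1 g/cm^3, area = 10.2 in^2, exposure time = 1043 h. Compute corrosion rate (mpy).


Apply the mpy weight-loss relation: CR = 534 * W / (D * A * T)
Numerator: 534 * 431.6 = 230474.4
Denominator: 4.1 * 10.2 * 1043 = 43618.26
CR = 230474.4 / 43618.26 = 5.2839 mpy

5.2839 mpy


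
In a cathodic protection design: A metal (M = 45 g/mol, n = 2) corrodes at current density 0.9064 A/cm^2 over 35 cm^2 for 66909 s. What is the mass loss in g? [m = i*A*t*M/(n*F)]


Apply Faraday's law: m = i*A*t*M / (n*F)
Total charge passed Q = i*A*t = 0.9064*35*66909 = 2122621.116 C
m = Q*M/(n*F) = 2122621.116*45/(2*96485) = 494.989 g

494.989 g


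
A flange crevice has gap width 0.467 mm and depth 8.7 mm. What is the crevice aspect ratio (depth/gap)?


Aspect ratio = depth / gap
Ratio = 8.7 / 0.467 = 18.6

18.6


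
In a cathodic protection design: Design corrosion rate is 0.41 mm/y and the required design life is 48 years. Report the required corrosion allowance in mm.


Corrosion allowance = CR × design life
CA = 0.41 * 48 = 19.68 mm

19.68 mm


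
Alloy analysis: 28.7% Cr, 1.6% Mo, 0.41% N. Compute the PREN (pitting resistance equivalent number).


Apply the PREN formula: PREN = Cr + 3.3*Mo + 16*N
PREN = 28.7 + 3.3*1.6 + 16*0.41
PREN = 28.7 + 5.28 + 6.56 = 40.54

40.54


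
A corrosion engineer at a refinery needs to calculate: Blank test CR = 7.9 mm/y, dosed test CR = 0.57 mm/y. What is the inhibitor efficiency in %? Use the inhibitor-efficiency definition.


Apply the inhibitor-efficiency definition: IE = (CR_blank − CR_inh)/CR_blank × 100
IE = (7.9 − 0.57) / 7.9 × 100
IE = 7.33 / 7.9 × 100 = 92.8 %

92.8 %


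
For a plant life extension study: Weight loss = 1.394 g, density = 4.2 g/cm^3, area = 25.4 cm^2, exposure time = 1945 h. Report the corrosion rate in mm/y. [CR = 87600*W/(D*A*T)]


Apply the mm/y weight-loss relation: CR = 87600 * W / (D * A * T)
Numerator: 87600 * 1.394 = 122114.4
Denominator: 4.2 * 25.4 * 1945 = 207492.6
CR = 122114.4 / 207492.6 = 0.5885 mm/y

0.5885 mm/y


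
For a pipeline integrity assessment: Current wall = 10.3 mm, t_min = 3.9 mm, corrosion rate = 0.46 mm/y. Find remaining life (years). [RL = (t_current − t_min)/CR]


Apply the remaining-life relation: RL = (t_current − t_min) / CR
RL = (10.3 − 3.9) / 0.46 = 6.4 / 0.46 = 13.9 years

13.9 years


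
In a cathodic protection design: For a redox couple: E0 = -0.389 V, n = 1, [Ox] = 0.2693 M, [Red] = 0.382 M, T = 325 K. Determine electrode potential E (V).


Apply the Nernst equation: E = E0 + (RT/nF)*ln([Ox]/[Red])
Step 1: RT/nF = 8.314*325/(1*96485) = 0.02800487 V
Step 2: [Ox]/[Red] = 0.2693/0.382 = 0.704974
Step 3: ln(0.704974) = -0.349594
Step 4: correction = 0.02800487 * -0.349594 = -0.01 V
E = -0.389 + -0.01 = -0.399 V

-0.399 V


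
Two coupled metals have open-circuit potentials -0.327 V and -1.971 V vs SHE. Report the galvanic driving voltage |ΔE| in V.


Driving voltage is the absolute potential difference.
|ΔE| = |-0.327 − (-1.971)| = 1.644 V

1.644 V


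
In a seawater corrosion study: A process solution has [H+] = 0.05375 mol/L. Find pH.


pH = −log10[H+]
pH = −log10(0.05375) = 1.27

1.27


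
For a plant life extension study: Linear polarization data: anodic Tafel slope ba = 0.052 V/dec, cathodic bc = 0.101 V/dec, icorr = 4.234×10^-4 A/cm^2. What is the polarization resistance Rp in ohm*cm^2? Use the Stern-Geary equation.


Apply the Stern-Geary equation: Rp = ba*bc / (2.303*icorr*(ba+bc))
ba*bc = 0.052*0.101 = 0.005252
ba+bc = 0.153; 2.303*icorr*(ba+bc) = 2.303*4.234×10^-4*0.153 = 1.491888×10^-4
Rp = 0.005252 / 1.491888×10^-4 = 35.2 ohm*cm^2

35.2 ohm*cm^2


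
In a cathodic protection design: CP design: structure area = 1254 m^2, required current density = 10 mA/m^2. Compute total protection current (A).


I = area * current density, then convert mA → A (÷1000)
I = 1254 * 10 / 1000 = 12.54 A

12.54 A


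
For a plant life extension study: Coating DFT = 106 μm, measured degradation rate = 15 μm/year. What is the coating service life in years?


Service life = thickness / degradation rate
Life = 106 / 15 = 7.1 years

7.1 years


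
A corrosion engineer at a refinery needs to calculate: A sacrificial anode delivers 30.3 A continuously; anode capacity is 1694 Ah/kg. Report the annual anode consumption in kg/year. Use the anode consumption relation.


Annual consumption = current * hours per year / capacity
Rate = 30.3 * 8760 / 1694 = 156.7 kg/year

156.7 kg/year


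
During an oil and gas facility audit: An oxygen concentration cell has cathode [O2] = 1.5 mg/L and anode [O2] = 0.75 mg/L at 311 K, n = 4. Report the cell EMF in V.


Apply the Nernst concentration-cell relation: E = (RT/nF)*ln(C_cathode/C_anode)
RT/nF = 8.314*311/(4*96485) = 0.00669963 V
ln(1.5/0.75) = 0.69315
E = 0.00669963 * 0.69315 = 0.00464 V

0.00464 V


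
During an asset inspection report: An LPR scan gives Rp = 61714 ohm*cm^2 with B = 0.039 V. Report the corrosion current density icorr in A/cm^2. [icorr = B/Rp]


Apply the Stern-Geary relation: icorr = B / Rp
icorr = 0.039 / 61714 = 6.319×10^-7 A/cm^2

6.319×10^-7 A/cm^2


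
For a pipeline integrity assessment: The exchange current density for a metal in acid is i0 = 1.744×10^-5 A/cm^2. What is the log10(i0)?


i0 = 1.744×10^-5 A/cm^2
log10(i0) = -4.758

-4.758


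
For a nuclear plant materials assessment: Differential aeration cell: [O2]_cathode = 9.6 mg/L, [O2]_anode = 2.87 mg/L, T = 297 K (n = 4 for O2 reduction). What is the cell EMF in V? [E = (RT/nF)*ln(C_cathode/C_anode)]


Apply the Nernst concentration-cell relation: E = (RT/nF)*ln(C_cathode/C_anode)
RT/nF = 8.314*297/(4*96485) = 0.00639804 V
ln(9.6/2.87) = 1.20745
E = 0.00639804 * 1.20745 = 0.00773 V

0.00773 V


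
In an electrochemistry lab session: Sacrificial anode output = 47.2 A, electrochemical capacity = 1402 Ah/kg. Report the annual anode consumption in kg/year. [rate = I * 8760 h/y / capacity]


Annual consumption = current * hours per year / capacity
Rate = 47.2 * 8760 / 1402 = 294.9 kg/year

294.9 kg/year


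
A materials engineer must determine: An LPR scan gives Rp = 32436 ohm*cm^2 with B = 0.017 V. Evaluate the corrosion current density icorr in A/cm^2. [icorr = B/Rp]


Apply the Stern-Geary relation: icorr = B / Rp
icorr = 0.017 / 32436 = 5.241×10^-7 A/cm^2

5.241×10^-7 A/cm^2


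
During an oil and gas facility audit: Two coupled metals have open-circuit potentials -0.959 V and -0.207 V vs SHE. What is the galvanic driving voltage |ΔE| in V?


Driving voltage is the absolute potential difference.
|ΔE| = |-0.959 − (-0.207)| = 0.752 V

0.752 V


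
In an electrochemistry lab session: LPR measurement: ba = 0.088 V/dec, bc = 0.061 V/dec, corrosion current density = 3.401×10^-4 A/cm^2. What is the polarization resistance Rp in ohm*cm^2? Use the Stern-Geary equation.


Apply the Stern-Geary equation: Rp = ba*bc / (2.303*icorr*(ba+bc))
ba*bc = 0.088*0.061 = 0.005368
ba+bc = 0.149; 2.303*icorr*(ba+bc) = 2.303*3.401×10^-4*0.149 = 1.1670429×10^-4
Rp = 0.005368 / 1.1670429×10^-4 = 46.0 ohm*cm^2

46.0 ohm*cm^2


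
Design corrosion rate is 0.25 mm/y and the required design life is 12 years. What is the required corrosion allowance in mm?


Corrosion allowance = CR × design life
CA = 0.25 * 12 = 3.0 mm

3.0 mm


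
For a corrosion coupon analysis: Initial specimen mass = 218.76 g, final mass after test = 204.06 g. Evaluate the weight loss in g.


Weight loss = initial − final
WL = 218.76 − 204.06 = 14.7 g

14.7 g


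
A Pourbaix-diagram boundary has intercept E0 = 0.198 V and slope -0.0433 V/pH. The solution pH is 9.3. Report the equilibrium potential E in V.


Apply the Pourbaix line equation: E = E0 + slope*pH
E = 0.198 + (-0.0433)*9.3 = 0.198 + (-0.40269) = -0.20469 V
Rounded to 4 decimal places: E = -0.2047 V

-0.2047 V


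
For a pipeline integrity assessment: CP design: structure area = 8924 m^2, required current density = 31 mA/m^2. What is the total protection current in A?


I = area * current density, then convert mA → A (÷1000)
I = 8924 * 31 / 1000 = 276.64 A

276.64 A


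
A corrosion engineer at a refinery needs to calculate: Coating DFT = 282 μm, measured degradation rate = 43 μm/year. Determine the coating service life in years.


Service life = thickness / degradation rate
Life = 282 / 43 = 6.6 years

6.6 years


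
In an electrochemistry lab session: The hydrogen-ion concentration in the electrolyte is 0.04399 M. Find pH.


pH = −log10[H+]
pH = −log10(0.04399) = 1.36

1.36


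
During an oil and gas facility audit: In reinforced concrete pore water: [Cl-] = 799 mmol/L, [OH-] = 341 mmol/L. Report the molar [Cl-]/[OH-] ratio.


Threshold parameter = [Cl-] / [OH-] (molar basis; both in mmol/L, so units cancel)
Ratio = 799 / 341 = 2.34

2.34


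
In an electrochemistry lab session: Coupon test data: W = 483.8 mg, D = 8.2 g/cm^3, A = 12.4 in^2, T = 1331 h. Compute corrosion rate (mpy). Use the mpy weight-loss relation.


Apply the mpy weight-loss relation: CR = 534 * W / (D * A * T)
Numerator: 534 * 483.8 = 258349.2
Denominator: 8.2 * 12.4 * 1331 = 135336.08
CR = 258349.2 / 135336.08 = 1.909 mpy

1.909 mpy


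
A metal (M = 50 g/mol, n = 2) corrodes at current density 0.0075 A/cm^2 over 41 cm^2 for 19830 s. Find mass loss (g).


Apply Faraday's law: m = i*A*t*M / (n*F)
Total charge passed Q = i*A*t = 0.0075*41*19830 = 6097.725 C
m = Q*M/(n*F) = 6097.725*50/(2*96485) = 1.58 g

1.58 g


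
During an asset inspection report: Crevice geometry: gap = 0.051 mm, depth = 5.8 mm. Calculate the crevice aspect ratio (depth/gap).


Aspect ratio = depth / gap
Ratio = 5.8 / 0.051 = 113.7

113.7


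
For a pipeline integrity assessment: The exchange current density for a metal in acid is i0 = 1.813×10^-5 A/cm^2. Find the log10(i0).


i0 = 1.813×10^-5 A/cm^2
log10(i0) = -4.742

-4.742


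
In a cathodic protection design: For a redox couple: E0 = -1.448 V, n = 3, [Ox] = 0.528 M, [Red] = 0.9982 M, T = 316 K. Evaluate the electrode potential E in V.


Apply the Nernst equation: E = E0 + (RT/nF)*ln([Ox]/[Red])
Step 1: RT/nF = 8.314*316/(3*96485) = 0.00907645 V
Step 2: [Ox]/[Red] = 0.528/0.9982 = 0.528952
Step 3: ln(0.528952) = -0.636858
Step 4: correction = 0.00907645 * -0.636858 = -0.006 V
E = -1.448 + -0.006 = -1.454 V

-1.454 V


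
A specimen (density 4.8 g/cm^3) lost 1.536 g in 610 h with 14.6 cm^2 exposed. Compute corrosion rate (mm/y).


Apply the mm/y weight-loss relation: CR = 87600 * W / (D * A * T)
Numerator: 87600 * 1.536 = 134553.6
Denominator: 4.8 * 14.6 * 610 = 42748.8
CR = 134553.6 / 42748.8 = 3.1475 mm/y

3.1475 mm/y


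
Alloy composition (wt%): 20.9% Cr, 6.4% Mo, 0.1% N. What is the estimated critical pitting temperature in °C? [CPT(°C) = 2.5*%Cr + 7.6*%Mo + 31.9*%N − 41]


Apply the ASTM G48 empirical CPT estimate: CPT(°C) = 2.5*%Cr + 7.6*%Mo + 31.9*%N − 41
2.5*20.9 = 52.25; 7.6*6.4 = 48.64; 31.9*0.1 = 3.19
CPT = 52.25 + 48.64 + 3.19 − 41 = 63.08 °C
Rounded to 0.1 °C: CPT ≈ 63.1 °C

63.1 °C


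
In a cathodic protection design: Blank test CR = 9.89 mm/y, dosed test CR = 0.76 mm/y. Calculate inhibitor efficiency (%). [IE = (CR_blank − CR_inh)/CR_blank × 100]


Apply the inhibitor-efficiency definition: IE = (CR_blank − CR_inh)/CR_blank × 100
IE = (9.89 − 0.76) / 9.89 × 100
IE = 9.13 / 9.89 × 100 = 92.3 %

92.3 %


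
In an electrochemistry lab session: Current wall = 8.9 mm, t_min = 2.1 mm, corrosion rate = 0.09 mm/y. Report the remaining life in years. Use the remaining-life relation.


Apply the remaining-life relation: RL = (t_current − t_min) / CR
RL = (8.9 − 2.1) / 0.09 = 6.8 / 0.09 = 75.6 years

75.6 years


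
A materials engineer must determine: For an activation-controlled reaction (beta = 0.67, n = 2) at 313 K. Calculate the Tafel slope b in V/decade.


Apply the Tafel slope relation: b = 2.303*R*T/(beta*n*F)
Numerator: 2.303 * 8.314 * 313 = 5993.06
Denominator: 0.67 * 2 * 96485 = 129289.9
b = 5993.06 / 129289.9 = 0.0464 V/decade

0.0464 V/decade


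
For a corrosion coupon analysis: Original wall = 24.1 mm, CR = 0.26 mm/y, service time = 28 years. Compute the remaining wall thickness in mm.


Remaining wall = original − CR × time
t = 24.1 − 0.26*28 = 24.1 − 7.28 = 16.82 mm

16.82 mm


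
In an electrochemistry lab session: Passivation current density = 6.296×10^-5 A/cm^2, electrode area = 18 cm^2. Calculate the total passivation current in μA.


I = i_pass * A, then convert A → μA (×10^6)
I = 6.296×10^-5 * 18 * 10^6 = 1133.28 μA

1133.28 μA


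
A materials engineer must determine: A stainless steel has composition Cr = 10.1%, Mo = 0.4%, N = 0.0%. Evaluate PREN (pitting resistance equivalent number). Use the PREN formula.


Apply the PREN formula: PREN = Cr + 3.3*Mo + 16*N
PREN = 10.1 + 3.3*0.4 + 16*0.0
PREN = 10.1 + 1.32 + 0.0 = 11.42

11.42


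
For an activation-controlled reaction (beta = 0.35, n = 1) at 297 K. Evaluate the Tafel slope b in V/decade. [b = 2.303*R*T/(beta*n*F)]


Apply the Tafel slope relation: b = 2.303*R*T/(beta*n*F)
Numerator: 2.303 * 8.314 * 297 = 5686.7
Denominator: 0.35 * 1 * 96485 = 33769.75
b = 5686.7 / 33769.75 = 0.1684 V/decade

0.1684 V/decade


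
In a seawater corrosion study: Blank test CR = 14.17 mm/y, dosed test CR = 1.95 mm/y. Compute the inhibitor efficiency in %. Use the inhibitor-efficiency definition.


Apply the inhibitor-efficiency definition: IE = (CR_blank − CR_inh)/CR_blank × 100
IE = (14.17 − 1.95) / 14.17 × 100
IE = 12.22 / 14.17 × 100 = 86.2 %

86.2 %


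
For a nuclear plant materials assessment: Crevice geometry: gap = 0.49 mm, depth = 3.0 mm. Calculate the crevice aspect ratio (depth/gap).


Aspect ratio = depth / gap
Ratio = 3.0 / 0.49 = 6.1

6.1


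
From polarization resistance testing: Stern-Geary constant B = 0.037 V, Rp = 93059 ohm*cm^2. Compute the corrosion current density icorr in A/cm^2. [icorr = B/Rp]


Apply the Stern-Geary relation: icorr = B / Rp
icorr = 0.037 / 93059 = 3.976×10^-7 A/cm^2

3.976×10^-7 A/cm^2


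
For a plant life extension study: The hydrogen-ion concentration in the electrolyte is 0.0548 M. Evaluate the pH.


pH = −log10[H+]
pH = −log10(0.0548) = 1.26

1.26


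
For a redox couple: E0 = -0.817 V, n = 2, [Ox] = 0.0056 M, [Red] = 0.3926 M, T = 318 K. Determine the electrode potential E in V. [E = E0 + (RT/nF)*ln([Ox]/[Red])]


Apply the Nernst equation: E = E0 + (RT/nF)*ln([Ox]/[Red])
Step 1: RT/nF = 8.314*318/(2*96485) = 0.01370084 V
Step 2: [Ox]/[Red] = 0.0056/0.3926 = 0.014264
Step 3: ln(0.014264) = -4.250016
Step 4: correction = 0.01370084 * -4.250016 = -0.0582 V
E = -0.817 + -0.0582 = -0.8752 V

-0.8752 V


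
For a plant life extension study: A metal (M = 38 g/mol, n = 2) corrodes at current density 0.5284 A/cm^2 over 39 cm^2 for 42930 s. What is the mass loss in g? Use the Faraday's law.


Apply Faraday's law: m = i*A*t*M / (n*F)
Total charge passed Q = i*A*t = 0.5284*39*42930 = 884684.268 C
m = Q*M/(n*F) = 884684.268*38/(2*96485) = 174.21362 g

174.21362 g


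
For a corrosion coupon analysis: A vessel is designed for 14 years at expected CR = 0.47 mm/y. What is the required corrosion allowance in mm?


Corrosion allowance = CR × design life
CA = 0.47 * 14 = 6.58 mm

6.58 mm


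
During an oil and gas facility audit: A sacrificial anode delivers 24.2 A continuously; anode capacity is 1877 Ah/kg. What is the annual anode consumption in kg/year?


Annual consumption = current * hours per year / capacity
Rate = 24.2 * 8760 / 1877 = 112.9 kg/year

112.9 kg/year


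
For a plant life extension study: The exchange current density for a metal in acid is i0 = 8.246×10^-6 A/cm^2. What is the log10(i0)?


i0 = 8.246×10^-6 A/cm^2
log10(i0) = -5.084

-5.084


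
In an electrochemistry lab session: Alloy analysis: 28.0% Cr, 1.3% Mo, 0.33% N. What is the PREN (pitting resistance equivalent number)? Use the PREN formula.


Apply the PREN formula: PREN = Cr + 3.3*Mo + 16*N
PREN = 28.0 + 3.3*1.3 + 16*0.33
PREN = 28.0 + 4.29 + 5.28 = 37.57

37.57


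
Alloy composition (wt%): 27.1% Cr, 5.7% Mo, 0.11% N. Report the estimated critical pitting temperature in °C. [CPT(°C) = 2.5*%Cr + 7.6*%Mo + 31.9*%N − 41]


Apply the ASTM G48 empirical CPT estimate: CPT(°C) = 2.5*%Cr + 7.6*%Mo + 31.9*%N − 41
2.5*27.1 = 67.75; 7.6*5.7 = 43.32; 31.9*0.11 = 3.509
CPT = 67.75 + 43.32 + 3.509 − 41 = 73.579 °C
Rounded to 0.1 °C: CPT ≈ 73.6 °C

73.6 °C


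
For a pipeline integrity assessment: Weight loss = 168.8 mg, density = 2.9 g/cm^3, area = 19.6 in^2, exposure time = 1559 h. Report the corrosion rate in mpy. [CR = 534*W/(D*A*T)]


Apply the mpy weight-loss relation: CR = 534 * W / (D * A * T)
Numerator: 534 * 168.8 = 90139.2
Denominator: 2.9 * 19.6 * 1559 = 88613.56
CR = 90139.2 / 88613.56 = 1.01722 mpy

1.01722 mpy


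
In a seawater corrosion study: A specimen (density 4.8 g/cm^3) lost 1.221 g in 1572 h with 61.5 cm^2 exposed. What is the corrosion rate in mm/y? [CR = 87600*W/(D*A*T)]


Apply the mm/y weight-loss relation: CR = 87600 * W / (D * A * T)
Numerator: 87600 * 1.221 = 106959.6
Denominator: 4.8 * 61.5 * 1572 = 464054.4
CR = 106959.6 / 464054.4 = 0.2305 mm/y

0.2305 mm/y


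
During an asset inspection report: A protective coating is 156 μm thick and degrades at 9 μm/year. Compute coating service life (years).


Service life = thickness / degradation rate
Life = 156 / 9 = 17.3 years

17.3 years


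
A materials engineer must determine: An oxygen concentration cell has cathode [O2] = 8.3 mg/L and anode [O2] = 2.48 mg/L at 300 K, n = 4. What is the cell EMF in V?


Apply the Nernst concentration-cell relation: E = (RT/nF)*ln(C_cathode/C_anode)
RT/nF = 8.314*300/(4*96485) = 0.00646266 V
ln(8.3/2.48) = 1.208
E = 0.00646266 * 1.208 = 0.00781 V

0.00781 V


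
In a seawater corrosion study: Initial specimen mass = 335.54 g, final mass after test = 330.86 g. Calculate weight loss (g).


Weight loss = initial − final
WL = 335.54 − 330.86 = 4.68 g

4.68 g


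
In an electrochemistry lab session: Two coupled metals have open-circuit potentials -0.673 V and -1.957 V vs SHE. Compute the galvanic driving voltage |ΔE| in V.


Driving voltage is the absolute potential difference.
|ΔE| = |-0.673 − (-1.957)| = 1.284 V

1.284 V


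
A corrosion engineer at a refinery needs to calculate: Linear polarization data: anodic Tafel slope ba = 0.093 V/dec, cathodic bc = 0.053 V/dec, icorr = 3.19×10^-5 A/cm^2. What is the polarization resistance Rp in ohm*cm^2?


Apply the Stern-Geary equation: Rp = ba*bc / (2.303*icorr*(ba+bc))
ba*bc = 0.093*0.053 = 0.004929
ba+bc = 0.146; 2.303*icorr*(ba+bc) = 2.303*3.19×10^-5*0.146 = 1.0725992×10^-5
Rp = 0.004929 / 1.0725992×10^-5 = 459.5 ohm*cm^2

459.5 ohm*cm^2


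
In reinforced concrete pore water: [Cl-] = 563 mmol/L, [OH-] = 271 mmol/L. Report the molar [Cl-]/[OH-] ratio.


Threshold parameter = [Cl-] / [OH-] (molar basis; both in mmol/L, so units cancel)
Ratio = 563 / 271 = 2.08

2.08


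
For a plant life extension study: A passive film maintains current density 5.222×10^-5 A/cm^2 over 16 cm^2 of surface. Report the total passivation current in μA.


I = i_pass * A, then convert A → μA (×10^6)
I = 5.222×10^-5 * 16 * 10^6 = 835.52 μA

835.52 μA


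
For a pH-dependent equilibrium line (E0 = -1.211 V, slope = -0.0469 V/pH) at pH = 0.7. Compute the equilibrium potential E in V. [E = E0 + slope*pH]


Apply the Pourbaix line equation: E = E0 + slope*pH
E = -1.211 + (-0.0469)*0.7 = -1.211 + (-0.03283) = -1.24383 V
Rounded to 4 decimal places: E = -1.2438 V

-1.2438 V


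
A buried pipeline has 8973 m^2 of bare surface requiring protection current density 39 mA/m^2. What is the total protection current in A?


I = area * current density, then convert mA → A (÷1000)
I = 8973 * 39 / 1000 = 349.95 A

349.95 A


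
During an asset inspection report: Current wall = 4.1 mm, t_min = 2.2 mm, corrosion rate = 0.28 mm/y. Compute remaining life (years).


Apply the remaining-life relation: RL = (t_current − t_min) / CR
RL = (4.1 − 2.2) / 0.28 = 1.9 / 0.28 = 6.8 years

6.8 years


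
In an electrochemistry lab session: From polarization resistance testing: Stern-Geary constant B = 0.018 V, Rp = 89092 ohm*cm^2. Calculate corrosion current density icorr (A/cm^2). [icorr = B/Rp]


Apply the Stern-Geary relation: icorr = B / Rp
icorr = 0.018 / 89092 = 2.02×10^-7 A/cm^2

2.02×10^-7 A/cm^2


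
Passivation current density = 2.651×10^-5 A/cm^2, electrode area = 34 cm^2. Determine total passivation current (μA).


I = i_pass * A, then convert A → μA (×10^6)
I = 2.651×10^-5 * 34 * 10^6 = 901.34 μA

901.34 μA


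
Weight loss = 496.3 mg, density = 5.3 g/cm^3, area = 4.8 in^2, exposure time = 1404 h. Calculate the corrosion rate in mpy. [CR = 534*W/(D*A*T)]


Apply the mpy weight-loss relation: CR = 534 * W / (D * A * T)
Numerator: 534 * 496.3 = 265024.2
Denominator: 5.3 * 4.8 * 1404 = 35717.76
CR = 265024.2 / 35717.76 = 7.42 mpy

7.42 mpy


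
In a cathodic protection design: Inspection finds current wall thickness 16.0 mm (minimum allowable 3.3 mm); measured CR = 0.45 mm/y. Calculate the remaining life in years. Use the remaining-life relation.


Apply the remaining-life relation: RL = (t_current − t_min) / CR
RL = (16.0 − 3.3) / 0.45 = 12.7 / 0.45 = 28.2 years

28.2 years


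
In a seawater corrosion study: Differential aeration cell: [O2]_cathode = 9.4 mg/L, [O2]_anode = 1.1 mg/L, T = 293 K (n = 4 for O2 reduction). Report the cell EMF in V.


Apply the Nernst concentration-cell relation: E = (RT/nF)*ln(C_cathode/C_anode)
RT/nF = 8.314*293/(4*96485) = 0.00631187 V
ln(9.4/1.1) = 2.1454
E = 0.00631187 * 2.1454 = 0.01354 V

0.01354 V


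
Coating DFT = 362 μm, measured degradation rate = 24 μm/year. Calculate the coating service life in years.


Service life = thickness / degradation rate
Life = 362 / 24 = 15.1 years

15.1 years


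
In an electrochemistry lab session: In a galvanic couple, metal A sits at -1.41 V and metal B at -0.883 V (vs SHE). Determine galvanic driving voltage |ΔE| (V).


Driving voltage is the absolute potential difference.
|ΔE| = |-1.41 − (-0.883)| = 0.527 V

0.527 V


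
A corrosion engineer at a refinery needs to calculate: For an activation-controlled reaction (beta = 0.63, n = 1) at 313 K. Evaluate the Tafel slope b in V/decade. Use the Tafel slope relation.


Apply the Tafel slope relation: b = 2.303*R*T/(beta*n*F)
Numerator: 2.303 * 8.314 * 313 = 5993.06
Denominator: 0.63 * 1 * 96485 = 60785.55
b = 5993.06 / 60785.55 = 0.099 V/decade

0.099 V/decade


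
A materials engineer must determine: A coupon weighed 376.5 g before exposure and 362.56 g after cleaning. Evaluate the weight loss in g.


Weight loss = initial − final
WL = 376.5 − 362.56 = 13.94 g

13.94 g


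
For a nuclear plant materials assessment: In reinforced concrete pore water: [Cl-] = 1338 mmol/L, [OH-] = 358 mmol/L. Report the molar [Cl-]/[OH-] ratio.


Threshold parameter = [Cl-] / [OH-] (molar basis; both in mmol/L, so units cancel)
Ratio = 1338 / 358 = 3.74

3.74


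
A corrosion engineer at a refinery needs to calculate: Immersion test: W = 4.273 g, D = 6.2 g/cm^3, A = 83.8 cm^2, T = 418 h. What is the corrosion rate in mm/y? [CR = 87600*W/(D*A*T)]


Apply the mm/y weight-loss relation: CR = 87600 * W / (D * A * T)
Numerator: 87600 * 4.273 = 374314.8
Denominator: 6.2 * 83.8 * 418 = 217176.08
CR = 374314.8 / 217176.08 = 1.7236 mm/y

1.7236 mm/y


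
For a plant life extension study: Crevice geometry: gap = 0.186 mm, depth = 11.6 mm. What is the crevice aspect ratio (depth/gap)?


Aspect ratio = depth / gap
Ratio = 11.6 / 0.186 = 62.4

62.4


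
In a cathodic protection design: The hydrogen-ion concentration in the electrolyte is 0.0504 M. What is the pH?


pH = −log10[H+]
pH = −log10(0.0504) = 1.3

1.3


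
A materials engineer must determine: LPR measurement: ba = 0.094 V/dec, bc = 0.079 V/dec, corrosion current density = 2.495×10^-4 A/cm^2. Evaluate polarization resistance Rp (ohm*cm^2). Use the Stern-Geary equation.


Apply the Stern-Geary equation: Rp = ba*bc / (2.303*icorr*(ba+bc))
ba*bc = 0.094*0.079 = 0.007426
ba+bc = 0.173; 2.303*icorr*(ba+bc) = 2.303*2.495×10^-4*0.173 = 9.940554×10^-5
Rp = 0.007426 / 9.940554×10^-5 = 74.7 ohm*cm^2

74.7 ohm*cm^2


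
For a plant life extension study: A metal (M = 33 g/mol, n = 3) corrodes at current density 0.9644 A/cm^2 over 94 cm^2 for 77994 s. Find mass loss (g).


Apply Faraday's law: m = i*A*t*M / (n*F)
Total charge passed Q = i*A*t = 0.9644*94*77994 = 7070436.8784 C
m = Q*M/(n*F) = 7070436.8784*33/(3*96485) = 806.0818 g

806.0818 g


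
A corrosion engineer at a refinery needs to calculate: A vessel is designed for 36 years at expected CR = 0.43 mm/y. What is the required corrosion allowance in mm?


Corrosion allowance = CR × design life
CA = 0.43 * 36 = 15.48 mm

15.48 mm


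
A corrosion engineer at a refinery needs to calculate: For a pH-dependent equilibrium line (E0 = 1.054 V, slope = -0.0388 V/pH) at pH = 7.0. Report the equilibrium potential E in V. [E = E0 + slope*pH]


Apply the Pourbaix line equation: E = E0 + slope*pH
E = 1.054 + (-0.0388)*7.0 = 1.054 + (-0.2716) = 0.7824 V
Rounded to 4 decimal places: E = 0.7824 V

0.7824 V


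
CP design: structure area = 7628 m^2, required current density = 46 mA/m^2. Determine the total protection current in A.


I = area * current density, then convert mA → A (÷1000)
I = 7628 * 46 / 1000 = 350.89 A

350.89 A


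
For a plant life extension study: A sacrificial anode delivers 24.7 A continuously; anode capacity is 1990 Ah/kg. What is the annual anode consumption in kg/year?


Annual consumption = current * hours per year / capacity
Rate = 24.7 * 8760 / 1990 = 108.7 kg/year

108.7 kg/year


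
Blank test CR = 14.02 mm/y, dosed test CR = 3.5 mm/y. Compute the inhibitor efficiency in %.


Apply the inhibitor-efficiency definition: IE = (CR_blank − CR_inh)/CR_blank × 100
IE = (14.02 − 3.5) / 14.02 × 100
IE = 10.52 / 14.02 × 100 = 75.0 %

75.0 %


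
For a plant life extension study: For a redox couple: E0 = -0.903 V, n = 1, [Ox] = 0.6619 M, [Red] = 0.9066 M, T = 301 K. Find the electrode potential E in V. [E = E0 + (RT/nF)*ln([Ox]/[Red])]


Apply the Nernst equation: E = E0 + (RT/nF)*ln([Ox]/[Red])
Step 1: RT/nF = 8.314*301/(1*96485) = 0.02593682 V
Step 2: [Ox]/[Red] = 0.6619/0.9066 = 0.73009
Step 3: ln(0.73009) = -0.314587
Step 4: correction = 0.02593682 * -0.314587 = -0.0082 V
E = -0.903 + -0.0082 = -0.9112 V

-0.9112 V


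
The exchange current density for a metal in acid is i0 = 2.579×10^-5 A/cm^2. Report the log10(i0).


i0 = 2.579×10^-5 A/cm^2
log10(i0) = -4.589

-4.589


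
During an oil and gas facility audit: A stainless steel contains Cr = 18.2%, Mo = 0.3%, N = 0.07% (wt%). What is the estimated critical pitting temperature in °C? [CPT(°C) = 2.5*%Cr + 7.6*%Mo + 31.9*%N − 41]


Apply the ASTM G48 empirical CPT estimate: CPT(°C) = 2.5*%Cr + 7.6*%Mo + 31.9*%N − 41
2.5*18.2 = 45.5; 7.6*0.3 = 2.28; 31.9*0.07 = 2.233
CPT = 45.5 + 2.28 + 2.233 − 41 = 9.013 °C
Rounded to 0.1 °C: CPT ≈ 9.0 °C

9.0 °C


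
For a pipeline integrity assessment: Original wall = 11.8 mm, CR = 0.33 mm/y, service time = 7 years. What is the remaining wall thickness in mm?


Remaining wall = original − CR × time
t = 11.8 − 0.33*7 = 11.8 − 2.31 = 9.49 mm

9.49 mm


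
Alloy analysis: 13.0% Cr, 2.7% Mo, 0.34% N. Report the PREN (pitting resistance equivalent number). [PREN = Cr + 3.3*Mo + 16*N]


Apply the PREN formula: PREN = Cr + 3.3*Mo + 16*N
PREN = 13.0 + 3.3*2.7 + 16*0.34
PREN = 13.0 + 8.91 + 5.44 = 27.35

27.35


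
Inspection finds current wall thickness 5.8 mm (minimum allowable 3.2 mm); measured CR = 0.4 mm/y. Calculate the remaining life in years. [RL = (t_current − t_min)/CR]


Apply the remaining-life relation: RL = (t_current − t_min) / CR
RL = (5.8 − 3.2) / 0.4 = 2.6 / 0.4 = 6.5 years

6.5 years


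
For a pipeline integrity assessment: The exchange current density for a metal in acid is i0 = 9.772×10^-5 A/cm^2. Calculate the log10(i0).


i0 = 9.772×10^-5 A/cm^2
log10(i0) = -4.01

-4.01


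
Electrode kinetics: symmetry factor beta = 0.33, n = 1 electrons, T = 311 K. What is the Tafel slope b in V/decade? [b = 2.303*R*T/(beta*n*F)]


Apply the Tafel slope relation: b = 2.303*R*T/(beta*n*F)
Numerator: 2.303 * 8.314 * 311 = 5954.76
Denominator: 0.33 * 1 * 96485 = 31840.05
b = 5954.76 / 31840.05 = 0.187 V/decade

0.187 V/decade


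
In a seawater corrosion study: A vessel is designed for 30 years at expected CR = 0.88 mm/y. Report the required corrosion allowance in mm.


Corrosion allowance = CR × design life
CA = 0.88 * 30 = 26.4 mm

26.4 mm


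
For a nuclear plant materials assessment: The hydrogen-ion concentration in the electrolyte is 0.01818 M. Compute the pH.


pH = −log10[H+]
pH = −log10(0.01818) = 1.74

1.74


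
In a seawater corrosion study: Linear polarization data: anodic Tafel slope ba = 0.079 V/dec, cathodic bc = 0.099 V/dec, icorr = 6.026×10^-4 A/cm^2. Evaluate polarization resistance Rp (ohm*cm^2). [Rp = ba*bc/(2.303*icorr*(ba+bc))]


Apply the Stern-Geary equation: Rp = ba*bc / (2.303*icorr*(ba+bc))
ba*bc = 0.079*0.099 = 0.007821
ba+bc = 0.178; 2.303*icorr*(ba+bc) = 2.303*6.026×10^-4*0.178 = 2.4702623×10^-4
Rp = 0.007821 / 2.4702623×10^-4 = 31.66 ohm*cm^2

31.66 ohm*cm^2


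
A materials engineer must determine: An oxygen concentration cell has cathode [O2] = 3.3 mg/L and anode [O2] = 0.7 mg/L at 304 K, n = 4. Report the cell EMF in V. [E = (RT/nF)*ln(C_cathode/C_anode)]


Apply the Nernst concentration-cell relation: E = (RT/nF)*ln(C_cathode/C_anode)
RT/nF = 8.314*304/(4*96485) = 0.00654883 V
ln(3.3/0.7) = 1.5506
E = 0.00654883 * 1.5506 = 0.01015 V

0.01015 V


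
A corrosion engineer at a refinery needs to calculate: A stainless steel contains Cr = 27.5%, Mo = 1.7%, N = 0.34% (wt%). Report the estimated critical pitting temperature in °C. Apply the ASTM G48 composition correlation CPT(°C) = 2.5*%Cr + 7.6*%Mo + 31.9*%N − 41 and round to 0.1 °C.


Apply the ASTM G48 empirical CPT estimate: CPT(°C) = 2.5*%Cr + 7.6*%Mo + 31.9*%N − 41
2.5*27.5 = 68.75; 7.6*1.7 = 12.92; 31.9*0.34 = 10.846
CPT = 68.75 + 12.92 + 10.846 − 41 = 51.516 °C
Rounded to 0.1 °C: CPT ≈ 51.5 °C

51.5 °C


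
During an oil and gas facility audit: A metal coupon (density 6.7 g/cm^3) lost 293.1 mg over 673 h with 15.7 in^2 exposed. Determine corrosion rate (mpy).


Apply the mpy weight-loss relation: CR = 534 * W / (D * A * T)
Numerator: 534 * 293.1 = 156515.4
Denominator: 6.7 * 15.7 * 673 = 70792.87
CR = 156515.4 / 70792.87 = 2.211 mpy

2.211 mpy


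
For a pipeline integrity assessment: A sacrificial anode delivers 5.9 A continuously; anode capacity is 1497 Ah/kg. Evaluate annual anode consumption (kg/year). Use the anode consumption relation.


Annual consumption = current * hours per year / capacity
Rate = 5.9 * 8760 / 1497 = 34.5 kg/year

34.5 kg/year
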